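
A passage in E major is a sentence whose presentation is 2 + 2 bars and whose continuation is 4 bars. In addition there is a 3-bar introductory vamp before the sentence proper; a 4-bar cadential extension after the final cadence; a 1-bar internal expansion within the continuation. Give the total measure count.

Basic sentence: 2 + 2 + 4 = 8 bars.
8 (basic form) + 3 (introduction) + 4 (cadential extension) + 1 (internal expansion) = 16.

16 measures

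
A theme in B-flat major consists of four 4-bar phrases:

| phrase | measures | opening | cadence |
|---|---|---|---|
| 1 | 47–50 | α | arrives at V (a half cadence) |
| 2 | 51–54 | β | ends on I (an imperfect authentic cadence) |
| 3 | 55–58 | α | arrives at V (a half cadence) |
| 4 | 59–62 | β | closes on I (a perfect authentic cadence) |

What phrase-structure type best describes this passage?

parallel double period

Four phrases in two halves: the first half (mm. 47–54) ends with an imperfect authentic cadence, the second (measures 55–62) with a perfect authentic cadence — a large antecedent–consequent pair, i.e. a double period.
Phrase 3 begins with the same material as phrase 1, making it parallel.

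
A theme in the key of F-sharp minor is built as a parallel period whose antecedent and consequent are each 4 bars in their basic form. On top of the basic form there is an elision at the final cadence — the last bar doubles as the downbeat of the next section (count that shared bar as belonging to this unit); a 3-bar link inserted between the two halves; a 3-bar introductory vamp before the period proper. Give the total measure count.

14 measures

Basic parallel period: 4 + 4 = 8 bars.
8 (basic form) + 3 (link) + 3 (introduction) = 14.
The elision shares a bar with the next section but does not change this unit's count.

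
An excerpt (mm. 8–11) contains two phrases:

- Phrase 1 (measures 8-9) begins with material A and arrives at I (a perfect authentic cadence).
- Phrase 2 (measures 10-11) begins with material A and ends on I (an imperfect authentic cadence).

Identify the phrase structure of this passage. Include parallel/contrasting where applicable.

The second phrase closes with an imperfect authentic cadence, which is not stronger than the first phrase's perfect authentic cadence; without a weak→strong cadential pair there is no antecedent–consequent relationship, so this is a phrase group rather than a period.

phrase group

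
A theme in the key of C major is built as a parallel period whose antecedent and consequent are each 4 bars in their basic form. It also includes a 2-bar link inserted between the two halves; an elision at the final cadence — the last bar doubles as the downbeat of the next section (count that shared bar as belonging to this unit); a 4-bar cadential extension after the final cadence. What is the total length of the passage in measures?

Basic parallel period: 4 + 4 = 8 bars.
8 (basic form) + 2 (link) + 4 (cadential extension) = 14.
The elision shares a bar with the next section but does not change this unit's count.

14 measures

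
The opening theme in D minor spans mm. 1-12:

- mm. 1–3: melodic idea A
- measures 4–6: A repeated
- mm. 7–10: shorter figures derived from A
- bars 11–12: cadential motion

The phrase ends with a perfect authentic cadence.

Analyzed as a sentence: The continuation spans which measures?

After the presentation (mm. 1–6), the continuation covers the fragmentation through the cadence: mm. 7–12.

measures 7–12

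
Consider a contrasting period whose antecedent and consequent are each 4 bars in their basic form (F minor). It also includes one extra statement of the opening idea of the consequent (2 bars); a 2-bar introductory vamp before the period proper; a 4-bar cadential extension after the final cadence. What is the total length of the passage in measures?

Basic contrasting period: 4 + 4 = 8 bars.
8 (basic form) + 2 (extra statement) + 2 (introduction) + 4 (cadential extension) = 16.

16 measures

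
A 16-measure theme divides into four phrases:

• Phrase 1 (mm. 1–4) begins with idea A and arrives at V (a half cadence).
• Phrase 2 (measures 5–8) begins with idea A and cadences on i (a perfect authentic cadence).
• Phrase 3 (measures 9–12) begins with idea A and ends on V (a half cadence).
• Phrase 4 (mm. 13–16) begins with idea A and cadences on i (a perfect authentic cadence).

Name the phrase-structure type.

repeated period

The cadence pattern HC–PAC–HC–PAC is weak–strong twice, and phrases 3–4 restate phrases 1–2: a period heard twice, not a double period (which would end weakly at phrase 2).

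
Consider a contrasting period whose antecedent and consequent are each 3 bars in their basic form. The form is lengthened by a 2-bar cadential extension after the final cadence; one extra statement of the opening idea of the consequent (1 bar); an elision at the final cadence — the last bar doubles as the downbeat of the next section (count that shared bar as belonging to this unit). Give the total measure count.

9 measures

Basic contrasting period: 3 + 3 = 6 bars.
6 (basic form) + 2 (cadential extension) + 1 (extra statement) = 9.
The elision shares a bar with the next section but does not change this unit's count.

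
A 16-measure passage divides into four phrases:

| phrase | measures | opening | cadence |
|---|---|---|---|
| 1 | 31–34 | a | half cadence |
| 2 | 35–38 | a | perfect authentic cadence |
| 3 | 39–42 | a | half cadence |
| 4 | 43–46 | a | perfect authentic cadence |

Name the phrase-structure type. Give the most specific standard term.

repeated period

The cadence pattern HC–PAC–HC–PAC is weak–strong twice, and phrases 3–4 restate phrases 1–2: a period heard twice, not a double period (which would end weakly at phrase 2).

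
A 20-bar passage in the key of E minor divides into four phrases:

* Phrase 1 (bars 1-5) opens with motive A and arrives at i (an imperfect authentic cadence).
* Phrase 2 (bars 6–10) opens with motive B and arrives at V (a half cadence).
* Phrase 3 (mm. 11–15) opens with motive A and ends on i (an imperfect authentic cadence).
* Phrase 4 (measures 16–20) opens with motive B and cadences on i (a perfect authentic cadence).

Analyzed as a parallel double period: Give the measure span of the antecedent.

measures 1–10

In a double period the four phrases pair into a large antecedent (phrases 1–2, ending half cadence) and a large consequent (phrases 3–4, ending perfect authentic cadence). The antecedent spans mm. 1–10.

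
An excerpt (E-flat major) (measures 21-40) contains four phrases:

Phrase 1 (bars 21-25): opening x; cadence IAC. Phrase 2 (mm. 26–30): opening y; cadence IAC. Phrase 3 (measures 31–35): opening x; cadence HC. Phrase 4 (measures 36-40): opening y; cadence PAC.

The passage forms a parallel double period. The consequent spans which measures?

measures 31–40

In a double period the four phrases pair into a large antecedent (phrases 1–2, ending imperfect authentic cadence) and a large consequent (phrases 3–4, ending perfect authentic cadence). The consequent spans mm. 31–40.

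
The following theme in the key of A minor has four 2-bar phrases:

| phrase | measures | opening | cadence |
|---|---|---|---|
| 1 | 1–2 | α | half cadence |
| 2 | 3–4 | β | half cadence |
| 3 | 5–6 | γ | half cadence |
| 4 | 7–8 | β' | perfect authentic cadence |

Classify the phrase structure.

Four phrases in two halves: the first half (mm. 1–4) ends with a half cadence, the second (mm. 5–8) with a perfect authentic cadence — a large antecedent–consequent pair, i.e. a double period.
Phrase 3 begins with different material from phrase 1, making it contrasting.

contrasting double period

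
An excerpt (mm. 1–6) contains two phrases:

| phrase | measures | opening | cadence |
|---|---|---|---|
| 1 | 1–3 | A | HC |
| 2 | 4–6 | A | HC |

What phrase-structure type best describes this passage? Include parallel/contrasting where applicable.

repeated phrase

Both phrases have the same opening (A) and the same cadence (half cadence): the second is a restatement, not a consequent, so this is a repeated phrase rather than a period.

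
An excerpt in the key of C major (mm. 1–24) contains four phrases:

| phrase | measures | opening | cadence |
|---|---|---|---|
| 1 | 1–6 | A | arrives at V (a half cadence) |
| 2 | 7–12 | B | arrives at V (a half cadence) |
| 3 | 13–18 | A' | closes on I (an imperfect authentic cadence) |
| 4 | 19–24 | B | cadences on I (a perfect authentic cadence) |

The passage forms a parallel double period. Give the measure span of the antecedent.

In a double period the first pair of phrases (ending half cadence) is the large antecedent and the second pair (ending perfect authentic cadence) is the large consequent; the antecedent is measures 1–12.

measures 1–12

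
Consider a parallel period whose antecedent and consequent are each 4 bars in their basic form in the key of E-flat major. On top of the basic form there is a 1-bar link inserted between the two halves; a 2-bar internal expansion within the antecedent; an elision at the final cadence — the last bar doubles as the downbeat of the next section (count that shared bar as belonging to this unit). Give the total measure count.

Basic parallel period: 4 + 4 = 8 bars.
8 (basic form) + 1 (link) + 2 (internal expansion) = 11.
The elision shares a bar with the next section but does not change this unit's count.

11 measures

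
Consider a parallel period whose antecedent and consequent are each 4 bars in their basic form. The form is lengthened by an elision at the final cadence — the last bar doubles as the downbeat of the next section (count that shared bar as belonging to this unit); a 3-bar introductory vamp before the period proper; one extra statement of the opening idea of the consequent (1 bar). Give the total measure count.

Basic parallel period: 4 + 4 = 8 bars.
8 (basic form) + 3 (introduction) + 1 (extra statement) = 12.
The elision shares a bar with the next section but does not change this unit's count.

12 measures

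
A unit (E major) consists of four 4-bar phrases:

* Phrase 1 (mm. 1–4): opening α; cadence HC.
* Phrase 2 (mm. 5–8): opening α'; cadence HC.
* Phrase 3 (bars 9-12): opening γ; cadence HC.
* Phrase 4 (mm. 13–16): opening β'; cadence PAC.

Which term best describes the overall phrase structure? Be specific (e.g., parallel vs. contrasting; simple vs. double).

contrasting double period

Four phrases in two halves: the first half (bars 1-8) ends with a half cadence, the second (mm. 9–16) with a perfect authentic cadence — a large antecedent–consequent pair, i.e. a double period.
Phrase 3 begins with different material from phrase 1, making it contrasting.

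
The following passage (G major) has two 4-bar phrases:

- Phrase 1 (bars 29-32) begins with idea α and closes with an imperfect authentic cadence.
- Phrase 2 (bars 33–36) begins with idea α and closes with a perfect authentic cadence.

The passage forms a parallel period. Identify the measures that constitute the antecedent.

measures 29–32

The antecedent is the phrase ending with the weaker cadence (imperfect authentic cadence, phrase 1) and the consequent the one ending more conclusively (perfect authentic cadence, phrase 2); the antecedent is measures 29-32.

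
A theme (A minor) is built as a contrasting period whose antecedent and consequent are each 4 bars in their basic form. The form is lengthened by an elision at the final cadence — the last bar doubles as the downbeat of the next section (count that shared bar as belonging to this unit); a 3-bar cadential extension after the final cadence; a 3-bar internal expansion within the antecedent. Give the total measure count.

14 measures

Basic contrasting period: 4 + 4 = 8 bars.
8 (basic form) + 3 (cadential extension) + 3 (internal expansion) = 14.
The elision shares a bar with the next section but does not change this unit's count.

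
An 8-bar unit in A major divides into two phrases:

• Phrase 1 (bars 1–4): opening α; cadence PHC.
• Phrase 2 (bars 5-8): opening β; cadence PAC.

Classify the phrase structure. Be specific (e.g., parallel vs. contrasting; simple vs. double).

Phrase 1 ends with a Phrygian half cadence (weaker) and phrase 2 with a perfect authentic cadence (stronger): antecedent + consequent = a period.
The two phrases open with different material (α / β), so the period is contrasting.

contrasting period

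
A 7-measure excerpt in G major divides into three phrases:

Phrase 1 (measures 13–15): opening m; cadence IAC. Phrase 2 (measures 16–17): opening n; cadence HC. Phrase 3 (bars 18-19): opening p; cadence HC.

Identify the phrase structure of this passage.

The final phrase closes with a half cadence, which is not stronger than the preceding half cadence; the 3 phrases lack an overall antecedent–consequent design and so form a phrase group.

phrase group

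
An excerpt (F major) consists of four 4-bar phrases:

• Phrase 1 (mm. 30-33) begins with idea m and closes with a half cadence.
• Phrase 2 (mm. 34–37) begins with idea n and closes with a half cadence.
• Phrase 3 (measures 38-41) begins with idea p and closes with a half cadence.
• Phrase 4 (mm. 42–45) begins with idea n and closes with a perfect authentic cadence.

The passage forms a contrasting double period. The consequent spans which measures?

In a double period the four phrases pair into a large antecedent (phrases 1–2, ending half cadence) and a large consequent (phrases 3–4, ending perfect authentic cadence). The consequent spans mm. 38–45.

measures 38–45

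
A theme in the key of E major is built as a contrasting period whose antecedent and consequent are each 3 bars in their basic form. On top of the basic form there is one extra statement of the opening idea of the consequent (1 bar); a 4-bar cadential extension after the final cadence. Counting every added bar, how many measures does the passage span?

Basic contrasting period: 3 + 3 = 6 bars.
6 (basic form) + 1 (extra statement) + 4 (cadential extension) = 11.

11 measures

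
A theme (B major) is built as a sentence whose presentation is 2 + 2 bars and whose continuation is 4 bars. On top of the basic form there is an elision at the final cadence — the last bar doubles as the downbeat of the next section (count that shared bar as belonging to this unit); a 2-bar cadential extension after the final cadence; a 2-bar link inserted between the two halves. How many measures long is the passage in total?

Basic sentence: 2 + 2 + 4 = 8 bars.
8 (basic form) + 2 (cadential extension) + 2 (link) = 12.
The elision shares a bar with the next section but does not change this unit's count.

12 measures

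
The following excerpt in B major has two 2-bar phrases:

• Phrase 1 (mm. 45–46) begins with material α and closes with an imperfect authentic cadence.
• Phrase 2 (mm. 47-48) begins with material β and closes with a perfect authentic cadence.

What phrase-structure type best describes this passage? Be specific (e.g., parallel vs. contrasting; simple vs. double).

Phrase 1 ends with an imperfect authentic cadence (weaker) and phrase 2 with a perfect authentic cadence (stronger): antecedent + consequent = a period.
The two phrases open with different material (α / β), so the period is contrasting.

contrasting period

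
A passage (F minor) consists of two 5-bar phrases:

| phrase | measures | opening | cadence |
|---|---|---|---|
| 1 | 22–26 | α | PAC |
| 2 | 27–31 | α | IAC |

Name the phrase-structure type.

The second phrase closes with an imperfect authentic cadence, which is not stronger than the first phrase's perfect authentic cadence; without a weak→strong cadential pair there is no antecedent–consequent relationship, so this is a phrase group rather than a period.

phrase group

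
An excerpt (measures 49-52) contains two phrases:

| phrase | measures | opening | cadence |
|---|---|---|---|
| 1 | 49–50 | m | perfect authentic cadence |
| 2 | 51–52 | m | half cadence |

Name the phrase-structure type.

phrase group

The second phrase closes with a half cadence, which is not stronger than the first phrase's perfect authentic cadence; without a weak→strong cadential pair there is no antecedent–consequent relationship, so this is a phrase group rather than a period.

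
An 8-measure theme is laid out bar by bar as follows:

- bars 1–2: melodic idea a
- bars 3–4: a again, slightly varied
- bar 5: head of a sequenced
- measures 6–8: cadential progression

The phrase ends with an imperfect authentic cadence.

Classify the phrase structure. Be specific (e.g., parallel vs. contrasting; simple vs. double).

sentence

Basic idea (mm. 1–2) + its repetition (mm. 3–4) form the presentation; fragmentation and cadence (mm. 5–8) form the continuation — the 8-bar whole is a sentence.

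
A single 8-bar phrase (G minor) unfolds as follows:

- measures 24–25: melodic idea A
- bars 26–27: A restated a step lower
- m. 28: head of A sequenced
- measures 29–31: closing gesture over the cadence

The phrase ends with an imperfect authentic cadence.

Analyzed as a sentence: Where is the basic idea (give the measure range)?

measures 24–25

The presentation of a sentence is the basic idea (mm. 24–25) plus its repetition (measures 26–27); the basic idea is therefore mm. 24–25.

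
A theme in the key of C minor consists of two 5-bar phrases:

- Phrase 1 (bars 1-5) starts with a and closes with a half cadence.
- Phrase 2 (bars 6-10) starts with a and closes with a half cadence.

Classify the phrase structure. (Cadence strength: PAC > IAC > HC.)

Both phrases have the same opening (a) and the same cadence (half cadence): the second is a restatement, not a consequent, so this is a repeated phrase rather than a period.

repeated phrase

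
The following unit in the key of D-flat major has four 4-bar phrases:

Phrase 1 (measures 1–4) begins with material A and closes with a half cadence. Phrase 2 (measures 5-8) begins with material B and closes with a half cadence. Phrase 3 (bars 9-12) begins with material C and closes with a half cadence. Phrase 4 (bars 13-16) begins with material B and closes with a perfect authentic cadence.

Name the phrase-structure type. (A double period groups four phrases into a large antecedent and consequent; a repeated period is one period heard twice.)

contrasting double period

Four phrases in two halves: the first half (mm. 1–8) ends with a half cadence, the second (mm. 9–16) with a perfect authentic cadence — a large antecedent–consequent pair, i.e. a double period.
Phrase 3 begins with different material from phrase 1, making it contrasting.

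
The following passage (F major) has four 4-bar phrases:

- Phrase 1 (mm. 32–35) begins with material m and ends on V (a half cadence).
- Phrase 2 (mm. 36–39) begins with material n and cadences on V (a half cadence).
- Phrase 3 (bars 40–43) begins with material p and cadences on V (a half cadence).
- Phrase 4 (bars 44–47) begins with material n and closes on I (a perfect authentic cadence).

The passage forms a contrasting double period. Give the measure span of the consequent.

In a double period the four phrases pair into a large antecedent (phrases 1–2, ending half cadence) and a large consequent (phrases 3–4, ending perfect authentic cadence). The consequent spans mm. 40-47.

measures 40–47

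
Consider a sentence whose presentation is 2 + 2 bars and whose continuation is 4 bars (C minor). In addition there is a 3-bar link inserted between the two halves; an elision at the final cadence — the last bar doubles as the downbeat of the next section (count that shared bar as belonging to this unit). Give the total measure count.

11 measures

Basic sentence: 2 + 2 + 4 = 8 bars.
8 (basic form) + 3 (link) = 11.
The elision shares a bar with the next section but does not change this unit's count.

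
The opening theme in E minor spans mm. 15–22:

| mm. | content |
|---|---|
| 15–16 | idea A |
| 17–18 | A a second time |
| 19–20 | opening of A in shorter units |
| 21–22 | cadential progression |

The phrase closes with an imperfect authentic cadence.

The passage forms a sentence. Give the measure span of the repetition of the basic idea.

measures 17–18

The presentation of a sentence is the basic idea (measures 15–16) plus its repetition (bars 17–18); the repetition of the basic idea is therefore bars 17–18.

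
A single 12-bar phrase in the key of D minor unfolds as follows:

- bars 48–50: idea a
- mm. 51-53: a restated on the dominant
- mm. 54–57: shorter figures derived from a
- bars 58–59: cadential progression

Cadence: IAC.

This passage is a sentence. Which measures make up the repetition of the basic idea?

measures 51–53

The presentation of a sentence is the basic idea (mm. 48-50) plus its repetition (measures 51–53); the repetition of the basic idea is therefore bars 51–53.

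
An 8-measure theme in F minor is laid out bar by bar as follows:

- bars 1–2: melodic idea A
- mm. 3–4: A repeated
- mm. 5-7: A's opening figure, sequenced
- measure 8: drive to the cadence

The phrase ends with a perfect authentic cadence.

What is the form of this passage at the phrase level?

Basic idea (mm. 1–2) + its repetition (mm. 3–4) form the presentation; fragmentation and cadence (bars 5–8) form the continuation — the 8-bar whole is a sentence.

sentence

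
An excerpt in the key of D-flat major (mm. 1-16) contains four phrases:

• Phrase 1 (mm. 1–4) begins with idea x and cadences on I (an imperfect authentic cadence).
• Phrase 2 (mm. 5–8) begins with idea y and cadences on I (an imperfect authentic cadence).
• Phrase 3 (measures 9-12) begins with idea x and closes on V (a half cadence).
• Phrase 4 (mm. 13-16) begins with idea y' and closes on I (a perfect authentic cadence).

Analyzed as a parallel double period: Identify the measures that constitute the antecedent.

measures 1–8

In a double period the four phrases pair into a large antecedent (phrases 1–2, ending imperfect authentic cadence) and a large consequent (phrases 3–4, ending perfect authentic cadence). The antecedent spans mm. 1–8.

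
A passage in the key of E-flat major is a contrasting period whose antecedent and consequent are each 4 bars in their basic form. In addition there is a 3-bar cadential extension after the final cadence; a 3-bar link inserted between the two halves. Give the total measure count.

Basic contrasting period: 4 + 4 = 8 bars.
8 (basic form) + 3 (cadential extension) + 3 (link) = 14.

14 measures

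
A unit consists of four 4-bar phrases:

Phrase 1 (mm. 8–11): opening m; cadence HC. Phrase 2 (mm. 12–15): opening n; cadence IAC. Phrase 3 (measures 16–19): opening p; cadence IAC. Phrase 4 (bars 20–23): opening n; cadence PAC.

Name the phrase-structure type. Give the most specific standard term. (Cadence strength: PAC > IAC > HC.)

contrasting double period

Four phrases in two halves: the first half (bars 8-15) ends with an imperfect authentic cadence, the second (mm. 16-23) with a perfect authentic cadence — a large antecedent–consequent pair, i.e. a double period.
Phrase 3 begins with different material from phrase 1, making it contrasting.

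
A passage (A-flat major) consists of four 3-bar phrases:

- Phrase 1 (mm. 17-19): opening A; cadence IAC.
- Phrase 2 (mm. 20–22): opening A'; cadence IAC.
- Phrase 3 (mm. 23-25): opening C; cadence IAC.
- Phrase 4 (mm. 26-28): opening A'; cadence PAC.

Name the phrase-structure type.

contrasting double period

Four phrases in two halves: the first half (mm. 17–22) ends with an imperfect authentic cadence, the second (mm. 23-28) with a perfect authentic cadence — a large antecedent–consequent pair, i.e. a double period.
Phrase 3 begins with different material from phrase 1, making it contrasting.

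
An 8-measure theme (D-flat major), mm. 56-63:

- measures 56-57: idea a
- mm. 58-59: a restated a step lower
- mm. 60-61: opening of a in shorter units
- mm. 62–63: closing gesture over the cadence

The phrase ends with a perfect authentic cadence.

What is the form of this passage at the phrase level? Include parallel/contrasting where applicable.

sentence

Basic idea (mm. 56–57) + its repetition (measures 58–59) form the presentation; fragmentation and cadence (mm. 60–63) form the continuation — the 8-bar whole is a sentence.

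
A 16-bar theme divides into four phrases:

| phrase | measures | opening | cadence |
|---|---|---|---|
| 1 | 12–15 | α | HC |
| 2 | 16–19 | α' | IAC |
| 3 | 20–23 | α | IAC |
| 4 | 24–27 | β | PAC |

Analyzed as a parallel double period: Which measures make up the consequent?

measures 20–27

In a double period the four phrases pair into a large antecedent (phrases 1–2, ending imperfect authentic cadence) and a large consequent (phrases 3–4, ending perfect authentic cadence). The consequent spans measures 20-27.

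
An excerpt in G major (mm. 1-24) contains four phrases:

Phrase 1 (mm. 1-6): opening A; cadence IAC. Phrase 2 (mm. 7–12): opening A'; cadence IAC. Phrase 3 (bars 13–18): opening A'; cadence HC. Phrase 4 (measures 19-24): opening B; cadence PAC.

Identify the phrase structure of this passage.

Four phrases in two halves: the first half (bars 1–12) ends with an imperfect authentic cadence, the second (mm. 13-24) with a perfect authentic cadence — a large antecedent–consequent pair, i.e. a double period.
Phrase 3 begins with the same material as phrase 1, making it parallel.

parallel double period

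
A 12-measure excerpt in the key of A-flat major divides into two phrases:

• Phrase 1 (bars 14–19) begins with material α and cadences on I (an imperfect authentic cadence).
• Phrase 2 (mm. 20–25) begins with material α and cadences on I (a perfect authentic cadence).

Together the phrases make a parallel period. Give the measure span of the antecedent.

The phrase ending with the weaker cadence (imperfect authentic cadence) is the antecedent; the one ending more conclusively (perfect authentic cadence) is the consequent. The antecedent is measures 14–19.

measures 14–19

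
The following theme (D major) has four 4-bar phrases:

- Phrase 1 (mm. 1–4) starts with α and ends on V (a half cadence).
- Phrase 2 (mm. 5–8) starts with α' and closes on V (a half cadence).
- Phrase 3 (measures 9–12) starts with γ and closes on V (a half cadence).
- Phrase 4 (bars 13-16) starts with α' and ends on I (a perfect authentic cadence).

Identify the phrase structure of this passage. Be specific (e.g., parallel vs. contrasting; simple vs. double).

contrasting double period

Four phrases in two halves: the first half (mm. 1–8) ends with a half cadence, the second (mm. 9–16) with a perfect authentic cadence — a large antecedent–consequent pair, i.e. a double period.
Phrase 3 begins with different material from phrase 1, making it contrasting.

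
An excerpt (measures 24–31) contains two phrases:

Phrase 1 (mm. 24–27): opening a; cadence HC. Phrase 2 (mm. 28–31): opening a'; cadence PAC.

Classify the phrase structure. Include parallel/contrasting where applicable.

Phrase 1 ends with a half cadence (weaker) and phrase 2 with a perfect authentic cadence (stronger): antecedent + consequent = a period.
The two phrases open with the same material (a / a'), so the period is parallel.

parallel period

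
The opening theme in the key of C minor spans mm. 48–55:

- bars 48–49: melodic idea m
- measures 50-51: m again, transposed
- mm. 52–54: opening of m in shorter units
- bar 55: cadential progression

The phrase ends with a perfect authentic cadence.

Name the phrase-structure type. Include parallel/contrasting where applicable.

sentence

Basic idea (measures 48–49) + its repetition (measures 50–51) form the presentation; fragmentation and cadence (bars 52–55) form the continuation — the 8-bar whole is a sentence.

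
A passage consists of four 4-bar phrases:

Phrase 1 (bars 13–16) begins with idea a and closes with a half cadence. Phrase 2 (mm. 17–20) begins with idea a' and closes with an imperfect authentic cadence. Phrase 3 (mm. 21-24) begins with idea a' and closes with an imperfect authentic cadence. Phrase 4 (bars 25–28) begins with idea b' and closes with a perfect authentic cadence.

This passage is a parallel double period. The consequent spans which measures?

In a double period the four phrases pair into a large antecedent (phrases 1–2, ending imperfect authentic cadence) and a large consequent (phrases 3–4, ending perfect authentic cadence). The consequent spans mm. 21–28.

measures 21–28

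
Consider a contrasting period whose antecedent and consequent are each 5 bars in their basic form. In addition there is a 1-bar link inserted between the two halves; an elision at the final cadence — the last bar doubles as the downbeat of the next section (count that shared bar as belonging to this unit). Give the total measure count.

Basic contrasting period: 5 + 5 = 10 bars.
10 (basic form) + 1 (link) = 11.
The elision shares a bar with the next section but does not change this unit's count.

11 measures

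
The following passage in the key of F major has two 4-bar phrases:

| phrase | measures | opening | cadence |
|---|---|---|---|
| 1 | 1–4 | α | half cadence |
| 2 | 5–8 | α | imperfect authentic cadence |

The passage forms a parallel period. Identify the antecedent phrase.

The phrase ending with the weaker cadence (half cadence) is the antecedent; the one ending more conclusively (imperfect authentic cadence) is the consequent. The antecedent is phrase 1.

phrase 1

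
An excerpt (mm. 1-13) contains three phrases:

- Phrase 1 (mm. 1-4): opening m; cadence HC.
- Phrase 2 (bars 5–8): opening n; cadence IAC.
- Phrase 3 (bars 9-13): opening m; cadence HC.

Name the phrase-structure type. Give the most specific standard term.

phrase group

The final phrase closes with a half cadence, which is not stronger than the preceding imperfect authentic cadence; the 3 phrases lack an overall antecedent–consequent design and so form a phrase group.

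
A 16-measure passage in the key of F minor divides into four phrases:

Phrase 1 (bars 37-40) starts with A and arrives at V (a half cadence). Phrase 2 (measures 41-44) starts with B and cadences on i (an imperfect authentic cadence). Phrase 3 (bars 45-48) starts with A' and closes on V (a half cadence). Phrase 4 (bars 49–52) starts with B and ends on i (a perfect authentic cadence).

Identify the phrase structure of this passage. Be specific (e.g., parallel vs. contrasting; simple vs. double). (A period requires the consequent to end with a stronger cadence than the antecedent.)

Four phrases in two halves: the first half (mm. 37-44) ends with an imperfect authentic cadence, the second (bars 45-52) with a perfect authentic cadence — a large antecedent–consequent pair, i.e. a double period.
Phrase 3 begins with the same material as phrase 1, making it parallel.

parallel double period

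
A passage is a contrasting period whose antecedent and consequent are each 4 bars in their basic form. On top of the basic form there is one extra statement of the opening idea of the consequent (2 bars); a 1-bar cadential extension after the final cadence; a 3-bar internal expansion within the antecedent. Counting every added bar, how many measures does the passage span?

Basic contrasting period: 4 + 4 = 8 bars.
8 (basic form) + 2 (extra statement) + 1 (cadential extension) + 3 (internal expansion) = 14.

14 measures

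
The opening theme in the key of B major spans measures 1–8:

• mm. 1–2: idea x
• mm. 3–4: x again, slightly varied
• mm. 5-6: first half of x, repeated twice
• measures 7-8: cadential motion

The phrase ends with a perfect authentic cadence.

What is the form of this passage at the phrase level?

sentence

Basic idea (bars 1–2) + its repetition (bars 3-4) form the presentation; fragmentation and cadence (bars 5–8) form the continuation — the 8-bar whole is a sentence.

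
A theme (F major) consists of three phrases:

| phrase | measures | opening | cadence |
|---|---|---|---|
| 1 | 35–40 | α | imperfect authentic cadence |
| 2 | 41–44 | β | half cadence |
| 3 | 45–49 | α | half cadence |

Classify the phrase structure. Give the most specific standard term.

The final phrase closes with a half cadence, which is not stronger than the preceding half cadence; the 3 phrases lack an overall antecedent–consequent design and so form a phrase group.

phrase group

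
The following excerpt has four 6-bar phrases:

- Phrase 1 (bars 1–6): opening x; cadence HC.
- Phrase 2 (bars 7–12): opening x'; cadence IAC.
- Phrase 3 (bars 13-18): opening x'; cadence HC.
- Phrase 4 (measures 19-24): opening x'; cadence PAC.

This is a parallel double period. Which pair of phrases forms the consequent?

In a double period the first pair of phrases (ending imperfect authentic cadence) is the large antecedent and the second pair (ending perfect authentic cadence) is the large consequent; the consequent is phrases 3 and 4.

phrases 3 and 4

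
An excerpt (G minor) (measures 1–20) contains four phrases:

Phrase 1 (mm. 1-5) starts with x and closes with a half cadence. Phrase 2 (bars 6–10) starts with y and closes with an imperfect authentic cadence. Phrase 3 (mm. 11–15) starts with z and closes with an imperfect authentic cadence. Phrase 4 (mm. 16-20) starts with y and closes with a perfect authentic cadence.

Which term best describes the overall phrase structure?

Four phrases in two halves: the first half (measures 1–10) ends with an imperfect authentic cadence, the second (measures 11-20) with a perfect authentic cadence — a large antecedent–consequent pair, i.e. a double period.
Phrase 3 begins with different material from phrase 1, making it contrasting.

contrasting double period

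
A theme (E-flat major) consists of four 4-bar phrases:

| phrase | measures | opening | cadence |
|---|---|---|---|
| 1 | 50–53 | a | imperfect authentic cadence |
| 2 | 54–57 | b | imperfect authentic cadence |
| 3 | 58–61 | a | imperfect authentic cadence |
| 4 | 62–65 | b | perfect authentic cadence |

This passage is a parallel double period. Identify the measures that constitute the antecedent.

measures 50–57

In a double period the four phrases pair into a large antecedent (phrases 1–2, ending imperfect authentic cadence) and a large consequent (phrases 3–4, ending perfect authentic cadence). The antecedent spans mm. 50-57.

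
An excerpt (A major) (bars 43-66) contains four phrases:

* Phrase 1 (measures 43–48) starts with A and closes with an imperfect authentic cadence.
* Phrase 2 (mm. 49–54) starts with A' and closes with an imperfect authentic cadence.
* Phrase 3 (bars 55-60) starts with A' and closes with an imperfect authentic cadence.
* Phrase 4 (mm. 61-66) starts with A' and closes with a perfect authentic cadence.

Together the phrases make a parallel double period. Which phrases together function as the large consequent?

In a double period the first pair of phrases (ending imperfect authentic cadence) is the large antecedent and the second pair (ending perfect authentic cadence) is the large consequent; the consequent is phrases 3 and 4.

phrases 3 and 4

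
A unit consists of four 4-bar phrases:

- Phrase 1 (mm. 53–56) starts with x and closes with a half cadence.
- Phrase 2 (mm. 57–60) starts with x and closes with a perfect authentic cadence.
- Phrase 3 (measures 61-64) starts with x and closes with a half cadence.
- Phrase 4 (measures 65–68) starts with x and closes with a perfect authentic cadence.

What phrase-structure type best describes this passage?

repeated period

The cadence pattern HC–PAC–HC–PAC is weak–strong twice, and phrases 3–4 restate phrases 1–2: a period heard twice, not a double period (which would end weakly at phrase 2).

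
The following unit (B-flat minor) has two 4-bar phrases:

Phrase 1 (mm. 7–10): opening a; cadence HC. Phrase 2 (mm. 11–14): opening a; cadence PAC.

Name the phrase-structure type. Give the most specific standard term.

Phrase 1 ends with a half cadence (weaker) and phrase 2 with a perfect authentic cadence (stronger): antecedent + consequent = a period.
The two phrases open with the same material (a / a), so the period is parallel.

parallel period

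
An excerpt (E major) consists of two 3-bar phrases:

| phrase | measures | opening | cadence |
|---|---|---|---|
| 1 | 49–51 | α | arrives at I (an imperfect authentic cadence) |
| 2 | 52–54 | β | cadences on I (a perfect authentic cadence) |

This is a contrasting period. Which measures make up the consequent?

measures 52–54

The phrase ending with the weaker cadence (imperfect authentic cadence) is the antecedent; the one ending more conclusively (perfect authentic cadence) is the consequent. The consequent is measures 52–54.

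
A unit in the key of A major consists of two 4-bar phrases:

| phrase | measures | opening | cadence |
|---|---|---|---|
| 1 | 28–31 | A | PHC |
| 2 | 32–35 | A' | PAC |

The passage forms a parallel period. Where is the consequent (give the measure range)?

measures 32–35

The antecedent is the phrase ending with the weaker cadence (Phrygian half cadence, phrase 1) and the consequent the one ending more conclusively (perfect authentic cadence, phrase 2); the consequent is mm. 32–35.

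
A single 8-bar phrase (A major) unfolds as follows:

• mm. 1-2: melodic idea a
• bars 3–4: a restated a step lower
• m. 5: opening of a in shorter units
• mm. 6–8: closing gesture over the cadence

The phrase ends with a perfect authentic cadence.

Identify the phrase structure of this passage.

sentence

Basic idea (mm. 1–2) + its repetition (mm. 3–4) form the presentation; fragmentation and cadence (bars 5-8) form the continuation — the 8-bar whole is a sentence.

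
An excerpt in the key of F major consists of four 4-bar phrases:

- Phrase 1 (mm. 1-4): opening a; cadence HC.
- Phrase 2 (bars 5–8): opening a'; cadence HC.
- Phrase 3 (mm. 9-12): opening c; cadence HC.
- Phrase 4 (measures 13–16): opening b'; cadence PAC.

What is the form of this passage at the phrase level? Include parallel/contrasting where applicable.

Four phrases in two halves: the first half (measures 1–8) ends with a half cadence, the second (measures 9-16) with a perfect authentic cadence — a large antecedent–consequent pair, i.e. a double period.
Phrase 3 begins with different material from phrase 1, making it contrasting.

contrasting double period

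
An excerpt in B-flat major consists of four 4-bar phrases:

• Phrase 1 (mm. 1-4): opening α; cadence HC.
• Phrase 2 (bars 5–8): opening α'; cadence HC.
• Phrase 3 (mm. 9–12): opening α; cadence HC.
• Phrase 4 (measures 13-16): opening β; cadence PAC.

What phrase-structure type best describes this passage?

parallel double period

Four phrases in two halves: the first half (measures 1–8) ends with a half cadence, the second (measures 9–16) with a perfect authentic cadence — a large antecedent–consequent pair, i.e. a double period.
Phrase 3 begins with the same material as phrase 1, making it parallel.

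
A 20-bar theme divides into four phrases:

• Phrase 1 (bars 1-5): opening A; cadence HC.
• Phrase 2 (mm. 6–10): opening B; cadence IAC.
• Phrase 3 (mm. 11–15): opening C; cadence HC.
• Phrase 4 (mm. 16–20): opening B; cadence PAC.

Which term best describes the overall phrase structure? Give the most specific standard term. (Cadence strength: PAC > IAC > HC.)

Four phrases in two halves: the first half (mm. 1-10) ends with an imperfect authentic cadence, the second (mm. 11-20) with a perfect authentic cadence — a large antecedent–consequent pair, i.e. a double period.
Phrase 3 begins with different material from phrase 1, making it contrasting.

contrasting double period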